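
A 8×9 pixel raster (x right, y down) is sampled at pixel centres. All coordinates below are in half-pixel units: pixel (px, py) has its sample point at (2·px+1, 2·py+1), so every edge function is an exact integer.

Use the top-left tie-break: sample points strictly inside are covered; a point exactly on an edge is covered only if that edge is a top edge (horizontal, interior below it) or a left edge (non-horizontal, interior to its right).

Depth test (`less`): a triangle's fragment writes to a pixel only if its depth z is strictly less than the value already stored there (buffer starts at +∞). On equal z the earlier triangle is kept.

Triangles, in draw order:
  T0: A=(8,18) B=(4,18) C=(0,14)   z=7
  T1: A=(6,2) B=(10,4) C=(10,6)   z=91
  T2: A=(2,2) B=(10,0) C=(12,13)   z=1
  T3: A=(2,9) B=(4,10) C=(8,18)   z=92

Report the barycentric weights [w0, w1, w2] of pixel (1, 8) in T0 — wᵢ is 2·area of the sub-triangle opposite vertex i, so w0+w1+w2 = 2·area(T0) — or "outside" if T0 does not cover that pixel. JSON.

T0:
  2·area = 16
  edge (8, 18)→(4, 18): d=(-4,0) right/bottom  bias=-1
  edge (4, 18)→(0, 14): d=(-4,-4) top-left  bias=+0
  edge (0, 14)→(8, 18): d=(8,4) right/bottom  bias=-1
    (0,7)@(1, 15): e=[12,0,4] → █  [on edge]
    (1,7)@(3, 15): e=[12,8,-4] → ·
    (0,8)@(1, 17): e=[4,-8,20] → ·
    (1,8)@(3, 17): e=[4,0,12] → █  [on edge]
    (2,8)@(5, 17): e=[4,8,4] → █
    (3,8)@(7, 17): e=[4,16,-4] → ·
  covered (3 px):
    · · · · · · · ·
    · · · · · · · ·
    · · · · · · · ·
    · · · · · · · ·
    · · · · · · · ·
    · · · · · · · ·
    · · · · · · · ·
    █ · · · · · · ·
    · █ █ · · · · ·
T1:
  2·area = 8
  edge (6, 2)→(10, 4): d=(4,2) right/bottom  bias=-1
  edge (10, 4)→(10, 6): d=(0,2) right/bottom  bias=-1
  edge (10, 6)→(6, 2): d=(-4,-4) top-left  bias=+0
    (2,0)@(5, 1): e=[-2,10,0] → ·  [on edge]
    (3,1)@(7, 3): e=[2,6,0] → █  [on edge]
    (4,1)@(9, 3): e=[-2,2,8] → ·
    (3,2)@(7, 5): e=[10,6,-8] → ·
    (4,2)@(9, 5): e=[6,2,0] → █  [on edge]
    (5,2)@(11, 5): e=[2,-2,8] → ·
    (4,3)@(9, 7): e=[14,2,-8] → ·
    (5,3)@(11, 7): e=[10,-2,0] → ·  [on edge]
    (6,4)@(13, 9): e=[14,-6,0] → ·  [on edge]
    (7,5)@(15, 11): e=[18,-10,0] → ·  [on edge]
  covered (2 px):
    · · · · · · · ·
    · · · █ · · · ·
    · · · · █ · · ·
    · · · · · · · ·
    · · · · · · · ·
    · · · · · · · ·
    · · · · · · · ·
    · · · · · · · ·
    · · · · · · · ·
T2:
  2·area = 108
  edge (2, 2)→(10, 0): d=(8,-2) top-left  bias=+0
  edge (10, 0)→(12, 13): d=(2,13) right/bottom  bias=-1
  edge (12, 13)→(2, 2): d=(-10,-11) top-left  bias=+0
    (3,0)@(7, 1): e=[2,41,65] → █
    (4,0)@(9, 1): e=[6,15,87] → █
    (5,0)@(11, 1): e=[10,-11,109] → ·
    (1,1)@(3, 3): e=[10,97,1] → █
    (2,1)@(5, 3): e=[14,71,23] → █
    (5,1)@(11, 3): e=[26,-7,89] → ·
    (1,2)@(3, 5): e=[26,101,-19] → ·
    (2,2)@(5, 5): e=[30,75,3] → █
    (5,2)@(11, 5): e=[42,-3,69] → ·
    (2,3)@(5, 7): e=[46,79,-17] → ·
    (3,3)@(7, 7): e=[50,53,5] → █
    (5,3)@(11, 7): e=[58,1,49] → █
  covered (15 px):
    · · · █ █ · · ·
    · █ █ █ █ · · ·
    · · █ █ █ · · ·
    · · · █ █ █ · ·
    · · · · █ █ · ·
    · · · · · █ · ·
    · · · · · · · ·
    · · · · · · · ·
    · · · · · · · ·
T3:
  2·area = 12
  edge (2, 9)→(4, 10): d=(2,1) right/bottom  bias=-1
  edge (4, 10)→(8, 18): d=(4,8) right/bottom  bias=-1
  edge (8, 18)→(2, 9): d=(-6,-9) top-left  bias=+0
    (2,6)@(5, 13): e=[5,4,3] → █
    (3,6)@(7, 13): e=[3,-12,21] → ·
    (2,7)@(5, 15): e=[9,12,-9] → ·
  covered (1 px):
    · · · · · · · ·
    · · · · · · · ·
    · · · · · · · ·
    · · · · · · · ·
    · · · · · · · ·
    · · · · · · · ·
    · · █ · · · · ·
    · · · · · · · ·
    · · · · · · · ·

Answer: [0,12,4]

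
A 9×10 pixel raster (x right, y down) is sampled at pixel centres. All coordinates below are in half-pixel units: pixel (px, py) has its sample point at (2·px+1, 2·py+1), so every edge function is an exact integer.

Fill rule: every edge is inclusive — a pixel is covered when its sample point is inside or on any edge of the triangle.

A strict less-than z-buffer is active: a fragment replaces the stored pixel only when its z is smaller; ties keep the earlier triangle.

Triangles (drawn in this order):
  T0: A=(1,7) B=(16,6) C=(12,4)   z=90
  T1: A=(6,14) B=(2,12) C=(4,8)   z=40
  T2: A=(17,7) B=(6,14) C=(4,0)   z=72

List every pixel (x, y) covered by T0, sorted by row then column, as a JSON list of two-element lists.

T0:
  2·area = 34  (B↔C swapped to make it positive)
  edge (1, 7)→(12, 4): d=(11,-3) inclusive
  edge (12, 4)→(16, 6): d=(4,2) inclusive
  edge (16, 6)→(1, 7): d=(-15,1) inclusive
    (4,2)@(9, 5): e=[2,10,22] → X
    (5,2)@(11, 5): e=[8,6,20] → X
    (6,2)@(13, 5): e=[14,2,18] → X
    (7,2)@(15, 5): e=[20,-2,16] → .
    (0,3)@(1, 7): e=[0,34,0] → X  [on edge]
    (1,3)@(3, 7): e=[6,30,-2] → .
    (4,3)@(9, 7): e=[24,18,-8] → .
    (5,3)@(11, 7): e=[30,14,-10] → .
    (6,3)@(13, 7): e=[36,10,-12] → .
    (0,4)@(1, 9): e=[22,42,-30] → .
  covered (4 px):
    . . . . . . . . .
    . . . . . . . . .
    . . . . X X X . .
    X . . . . . . . .
    . . . . . . . . .
    . . . . . . . . .
    . . . . . . . . .
    . . . . . . . . .
    . . . . . . . . .
    . . . . . . . . .
T1:
  2·area = 20
  edge (6, 14)→(2, 12): d=(-4,-2) inclusive
  edge (2, 12)→(4, 8): d=(2,-4) inclusive
  edge (4, 8)→(6, 14): d=(2,6) inclusive
    (1,2)@(3, 5): e=[30,-10,0] → .  [on edge]
    (1,5)@(3, 11): e=[6,2,12] → X
    (2,5)@(5, 11): e=[10,10,0] → X  [on edge]
    (3,5)@(7, 11): e=[14,18,-12] → .
    (1,6)@(3, 13): e=[-2,6,16] → .
    (2,6)@(5, 13): e=[2,14,4] → X
    (3,6)@(7, 13): e=[6,22,-8] → .
    (2,7)@(5, 15): e=[-6,18,8] → .
    (3,8)@(7, 17): e=[-10,30,0] → .  [on edge]
  covered (3 px):
    . . . . . . . . .
    . . . . . . . . .
    . . . . . . . . .
    . . . . . . . . .
    . . . . . . . . .
    . X X . . . . . .
    . . X . . . . . .
    . . . . . . . . .
    . . . . . . . . .
    . . . . . . . . .
T2:
  2·area = 168
  edge (17, 7)→(6, 14): d=(-11,7) inclusive
  edge (6, 14)→(4, 0): d=(-2,-14) inclusive
  edge (4, 0)→(17, 7): d=(13,7) inclusive
    (2,0)@(5, 1): e=[150,12,6] → X
    (3,0)@(7, 1): e=[136,40,-8] → .
    (2,1)@(5, 3): e=[128,8,32] → X
    (3,1)@(7, 3): e=[114,36,18] → X
    (4,1)@(9, 3): e=[100,64,4] → X
    (5,1)@(11, 3): e=[86,92,-10] → .
    (2,2)@(5, 5): e=[106,4,58] → X
    (5,2)@(11, 5): e=[64,88,16] → X
    (6,2)@(13, 5): e=[50,116,2] → X
    (7,2)@(15, 5): e=[36,144,-12] → .
    (2,3)@(5, 7): e=[84,0,84] → X  [on edge]
    (7,3)@(15, 7): e=[14,140,14] → X
    (8,3)@(17, 7): e=[0,168,0] → X  [on edge]
  covered (23 px):
    . . X . . . . . .
    . . X X X . . . .
    . . X X X X X . .
    . . X X X X X X X
    . . . X X X X . .
    . . . X X . . . .
    . . . X . . . . .
    . . . . . . . . .
    . . . . . . . . .
    . . . . . . . . .

Final: [[4,2],[5,2],[6,2],[0,3]]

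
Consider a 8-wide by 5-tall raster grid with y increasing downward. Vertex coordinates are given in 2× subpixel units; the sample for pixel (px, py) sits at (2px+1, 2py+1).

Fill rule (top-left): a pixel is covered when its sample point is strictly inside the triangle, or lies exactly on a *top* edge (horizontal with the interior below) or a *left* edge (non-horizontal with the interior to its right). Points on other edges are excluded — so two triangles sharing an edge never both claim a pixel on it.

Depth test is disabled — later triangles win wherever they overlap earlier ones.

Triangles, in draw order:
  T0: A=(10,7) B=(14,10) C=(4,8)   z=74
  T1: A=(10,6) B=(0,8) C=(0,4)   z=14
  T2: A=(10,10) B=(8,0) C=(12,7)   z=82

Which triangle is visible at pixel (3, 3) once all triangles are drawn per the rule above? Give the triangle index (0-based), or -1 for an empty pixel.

T0:
  2·area = 22
  edge (10, 7)→(14, 10): d=(4,3) right/bottom  bias=-1
  edge (14, 10)→(4, 8): d=(-10,-2) top-left  bias=+0
  edge (4, 8)→(10, 7): d=(6,-1) top-left  bias=+0
    (4,4)@(9, 9): e=[11,0,11] → █  [on edge]
    (5,4)@(11, 9): e=[5,4,13] → █
    (6,4)@(13, 9): e=[-1,8,15] → ·
  covered (2 px):
    · · · · · · · ·
    · · · · · · · ·
    · · · · · · · ·
    · · · · · · · ·
    · · · · █ █ · ·
T1:
  2·area = 40
  edge (10, 6)→(0, 8): d=(-10,2) right/bottom  bias=-1
  edge (0, 8)→(0, 4): d=(0,-4) top-left  bias=+0
  edge (0, 4)→(10, 6): d=(10,2) right/bottom  bias=-1
    (0,2)@(1, 5): e=[28,4,8] → █
    (1,2)@(3, 5): e=[24,12,4] → █
    (2,2)@(5, 5): e=[20,20,0] → ·  [on edge]
    (7,2)@(15, 5): e=[0,60,-20] → ·  [on edge]
    (0,3)@(1, 7): e=[8,4,28] → █
    (2,3)@(5, 7): e=[0,20,20] → ·  [on edge]
    (7,3)@(15, 7): e=[-20,60,0] → ·  [on edge]
    (0,4)@(1, 9): e=[-12,4,48] → ·
    (1,4)@(3, 9): e=[-16,12,44] → ·
  covered (4 px):
    · · · · · · · ·
    · · · · · · · ·
    █ █ · · · · · ·
    █ █ · · · · · ·
    · · · · · · · ·
T2:
  2·area = 26
  edge (10, 10)→(8, 0): d=(-2,-10) top-left  bias=+0
  edge (8, 0)→(12, 7): d=(4,7) right/bottom  bias=-1
  edge (12, 7)→(10, 10): d=(-2,3) right/bottom  bias=-1
    (4,1)@(9, 3): e=[4,5,17] → █
    (5,1)@(11, 3): e=[24,-9,11] → ·
    (4,2)@(9, 5): e=[0,13,13] → █  [on edge]
    (5,2)@(11, 5): e=[20,-1,7] → ·
    (4,3)@(9, 7): e=[-4,21,9] → ·
    (5,3)@(11, 7): e=[16,7,3] → █
    (6,3)@(13, 7): e=[36,-7,-3] → ·
    (5,4)@(11, 9): e=[12,15,-1] → ·
  covered (3 px):
    · · · · · · · ·
    · · · · █ · · ·
    · · · · █ · · ·
    · · · · · █ · ·
    · · · · · · · ·

Z-buffer (winner per pixel, '.' = empty):
  . . . . . . . .
  . . . . 2 . . .
  1 1 . . 2 . . .
  1 1 . . . 2 . .
  . . . . 0 0 . .

Final: -1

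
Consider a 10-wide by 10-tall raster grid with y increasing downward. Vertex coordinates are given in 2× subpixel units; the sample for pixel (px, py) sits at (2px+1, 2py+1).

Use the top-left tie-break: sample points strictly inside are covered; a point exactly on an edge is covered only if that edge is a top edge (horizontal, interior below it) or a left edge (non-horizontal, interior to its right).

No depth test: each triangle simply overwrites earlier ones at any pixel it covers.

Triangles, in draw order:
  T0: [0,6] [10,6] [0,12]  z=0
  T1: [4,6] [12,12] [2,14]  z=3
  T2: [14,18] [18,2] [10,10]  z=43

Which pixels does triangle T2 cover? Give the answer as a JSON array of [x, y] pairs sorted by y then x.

T0:
  2·area = 60
  edge (0, 6)→(10, 6): d=(10,0) top-left  bias=+0
  edge (10, 6)→(0, 12): d=(-10,6) right/bottom  bias=-1
  edge (0, 12)→(0, 6): d=(0,-6) top-left  bias=+0
    (7,1)@(15, 3): e=[-30,0,90] → ·  [on edge]
    (0,3)@(1, 7): e=[10,44,6] → █
    (1,3)@(3, 7): e=[10,32,18] → █
    (2,3)@(5, 7): e=[10,20,30] → █
    (3,3)@(7, 7): e=[10,8,42] → █
    (4,3)@(9, 7): e=[10,-4,54] → ·
    (0,4)@(1, 9): e=[30,24,6] → █
    (2,4)@(5, 9): e=[30,0,30] → ·  [on edge]
    (3,4)@(7, 9): e=[30,-12,42] → ·
    (0,5)@(1, 11): e=[50,4,6] → █
    (1,5)@(3, 11): e=[50,-8,18] → ·
    (0,6)@(1, 13): e=[70,-16,6] → ·
  covered (7 px):
    · · · · · · · · · ·
    · · · · · · · · · ·
    · · · · · · · · · ·
    █ █ █ █ · · · · · ·
    █ █ · · · · · · · ·
    █ · · · · · · · · ·
    · · · · · · · · · ·
    · · · · · · · · · ·
    · · · · · · · · · ·
    · · · · · · · · · ·
T1:
  2·area = 76
  edge (4, 6)→(12, 12): d=(8,6) right/bottom  bias=-1
  edge (12, 12)→(2, 14): d=(-10,2) right/bottom  bias=-1
  edge (2, 14)→(4, 6): d=(2,-8) top-left  bias=+0
    (2,3)@(5, 7): e=[2,64,10] → █
    (3,3)@(7, 7): e=[-10,60,26] → ·
    (2,4)@(5, 9): e=[18,44,14] → █
    (3,4)@(7, 9): e=[6,40,30] → █
    (4,4)@(9, 9): e=[-6,36,46] → ·
    (1,5)@(3, 11): e=[46,28,2] → █
    (4,5)@(9, 11): e=[10,16,50] → █
    (5,5)@(11, 11): e=[-2,12,66] → ·
    (8,5)@(17, 11): e=[-38,0,114] → ·  [on edge]
    (1,6)@(3, 13): e=[62,8,6] → █
    (3,6)@(7, 13): e=[38,0,38] → ·  [on edge]
    (4,6)@(9, 13): e=[26,-4,54] → ·
  covered (9 px):
    · · · · · · · · · ·
    · · · · · · · · · ·
    · · · · · · · · · ·
    · · █ · · · · · · ·
    · · █ █ · · · · · ·
    · █ █ █ █ · · · · ·
    · █ █ · · · · · · ·
    · · · · · · · · · ·
    · · · · · · · · · ·
    · · · · · · · · · ·
T2:
  2·area = 96  (B↔C swapped to make it positive)
  edge (14, 18)→(10, 10): d=(-4,-8) top-left  bias=+0
  edge (10, 10)→(18, 2): d=(8,-8) top-left  bias=+0
  edge (18, 2)→(14, 18): d=(-4,16) right/bottom  bias=-1
    (9,0)@(19, 1): e=[108,0,-12] → ·  [on edge]
    (8,1)@(17, 3): e=[84,0,12] → █  [on edge]
    (9,1)@(19, 3): e=[100,16,-20] → ·
    (7,2)@(15, 5): e=[60,0,36] → █  [on edge]
    (9,2)@(19, 5): e=[92,32,-28] → ·
    (6,3)@(13, 7): e=[36,0,60] → █  [on edge]
    (8,3)@(17, 7): e=[68,32,-4] → ·
    (5,4)@(11, 9): e=[12,0,84] → █  [on edge]
    (8,4)@(17, 9): e=[60,48,-12] → ·
    (4,5)@(9, 11): e=[-12,0,108] → ·  [on edge]
    (5,5)@(11, 11): e=[4,16,76] → █
    (8,5)@(17, 11): e=[52,64,-20] → ·
    (3,6)@(7, 13): e=[-36,0,132] → ·  [on edge]
    (2,7)@(5, 15): e=[-60,0,156] → ·  [on edge]
    (1,8)@(3, 17): e=[-84,0,180] → ·  [on edge]
    (0,9)@(1, 19): e=[-108,0,204] → ·  [on edge]
  covered (14 px):
    · · · · · · · · · ·
    · · · · · · · · █ ·
    · · · · · · · █ █ ·
    · · · · · · █ █ · ·
    · · · · · █ █ █ · ·
    · · · · · █ █ █ · ·
    · · · · · · █ █ · ·
    · · · · · · █ · · ·
    · · · · · · · · · ·
    · · · · · · · · · ·

Final: [[8,1],[7,2],[8,2],[6,3],[7,3],[5,4],[6,4],[7,4],[5,5],[6,5],[7,5],[6,6],[7,6],[6,7]]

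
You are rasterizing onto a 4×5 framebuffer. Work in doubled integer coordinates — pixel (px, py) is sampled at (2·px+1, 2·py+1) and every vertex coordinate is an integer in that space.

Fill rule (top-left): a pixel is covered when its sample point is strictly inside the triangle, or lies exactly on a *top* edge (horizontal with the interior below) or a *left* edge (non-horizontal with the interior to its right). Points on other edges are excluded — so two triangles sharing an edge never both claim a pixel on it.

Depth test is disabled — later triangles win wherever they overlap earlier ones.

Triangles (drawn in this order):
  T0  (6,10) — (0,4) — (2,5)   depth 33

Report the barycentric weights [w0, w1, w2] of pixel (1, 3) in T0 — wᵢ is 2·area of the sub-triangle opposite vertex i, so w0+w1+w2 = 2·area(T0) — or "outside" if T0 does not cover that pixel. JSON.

T0:
  2·area = 6
  edge (6, 10)→(0, 4): d=(-6,-6) top-left  bias=+0
  edge (0, 4)→(2, 5): d=(2,1) right/bottom  bias=-1
  edge (2, 5)→(6, 10): d=(4,5) right/bottom  bias=-1
    (0,2)@(1, 5): e=[0,1,5] → #  [on edge]
    (1,2)@(3, 5): e=[12,-1,-5] → ·
    (0,3)@(1, 7): e=[-12,5,13] → ·
    (1,3)@(3, 7): e=[0,3,3] → #  [on edge]
    (2,3)@(5, 7): e=[12,1,-7] → ·
    (1,4)@(3, 9): e=[-12,7,11] → ·
    (2,4)@(5, 9): e=[0,5,1] → #  [on edge]
    (3,4)@(7, 9): e=[12,3,-9] → ·
  covered (3 px):
    · · · ·
    · · · ·
    # · · ·
    · # · ·
    · · # ·

Final: [3,3,0]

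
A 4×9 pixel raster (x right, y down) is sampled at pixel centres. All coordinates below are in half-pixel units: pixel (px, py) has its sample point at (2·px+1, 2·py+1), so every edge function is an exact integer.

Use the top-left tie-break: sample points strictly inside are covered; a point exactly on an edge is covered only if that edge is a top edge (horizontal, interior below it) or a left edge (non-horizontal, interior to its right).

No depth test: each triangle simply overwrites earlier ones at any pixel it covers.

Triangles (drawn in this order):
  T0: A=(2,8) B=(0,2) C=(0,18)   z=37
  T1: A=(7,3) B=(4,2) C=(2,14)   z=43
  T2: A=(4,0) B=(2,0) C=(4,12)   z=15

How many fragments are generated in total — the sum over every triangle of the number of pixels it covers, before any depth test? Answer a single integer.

T0:
  2·area = 32  (B↔C swapped to make it positive)
  edge (2, 8)→(0, 18): d=(-2,10) right/bottom  bias=-1
  edge (0, 18)→(0, 2): d=(0,-16) top-left  bias=+0
  edge (0, 2)→(2, 8): d=(2,6) right/bottom  bias=-1
    (1,1)@(3, 3): e=[0,48,-16] → .  [on edge]
    (0,2)@(1, 5): e=[16,16,0] → .  [on edge]
    (0,3)@(1, 7): e=[12,16,4] → X
    (1,3)@(3, 7): e=[-8,48,-8] → .
    (0,4)@(1, 9): e=[8,16,8] → X
    (1,4)@(3, 9): e=[-12,48,-4] → .
    (0,5)@(1, 11): e=[4,16,12] → X
    (1,5)@(3, 11): e=[-16,48,0] → .  [on edge]
    (0,6)@(1, 13): e=[0,16,16] → .  [on edge]
    (2,8)@(5, 17): e=[-48,80,0] → .  [on edge]
  covered (3 px):
    . . . .
    . . . .
    . . . .
    X . . .
    X . . .
    X . . .
    . . . .
    . . . .
    . . . .
T1:
  2·area = 38  (B↔C swapped to make it positive)
  edge (7, 3)→(2, 14): d=(-5,11) right/bottom  bias=-1
  edge (2, 14)→(4, 2): d=(2,-12) top-left  bias=+0
  edge (4, 2)→(7, 3): d=(3,1) right/bottom  bias=-1
    (0,0)@(1, 1): e=[76,-38,0] → .  [on edge]
    (2,1)@(5, 3): e=[22,14,2] → X
    (3,1)@(7, 3): e=[0,38,0] → .  [on edge]
    (2,2)@(5, 5): e=[12,18,8] → X
    (3,2)@(7, 5): e=[-10,42,6] → .
    (2,3)@(5, 7): e=[2,22,14] → X
    (3,3)@(7, 7): e=[-20,46,12] → .
    (1,4)@(3, 9): e=[14,2,22] → X
    (2,4)@(5, 9): e=[-8,26,20] → .
    (1,5)@(3, 11): e=[4,6,28] → X
    (2,5)@(5, 11): e=[-18,30,26] → .
    (1,6)@(3, 13): e=[-6,10,34] → .
  covered (5 px):
    . . . .
    . . X .
    . . X .
    . . X .
    . X . .
    . X . .
    . . . .
    . . . .
    . . . .
T2:
  2·area = 24  (B↔C swapped to make it positive)
  edge (4, 0)→(4, 12): d=(0,12) right/bottom  bias=-1
  edge (4, 12)→(2, 0): d=(-2,-12) top-left  bias=+0
  edge (2, 0)→(4, 0): d=(2,0) top-left  bias=+0
    (1,0)@(3, 1): e=[12,10,2] → X
    (2,0)@(5, 1): e=[-12,34,2] → .
    (1,1)@(3, 3): e=[12,6,6] → X
    (2,1)@(5, 3): e=[-12,30,6] → .
    (1,2)@(3, 5): e=[12,2,10] → X
    (2,2)@(5, 5): e=[-12,26,10] → .
    (1,3)@(3, 7): e=[12,-2,14] → .
  covered (3 px):
    . X . .
    . X . .
    . X . .
    . . . .
    . . . .
    . . . .
    . . . .
    . . . .
    . . . .

Answer: 11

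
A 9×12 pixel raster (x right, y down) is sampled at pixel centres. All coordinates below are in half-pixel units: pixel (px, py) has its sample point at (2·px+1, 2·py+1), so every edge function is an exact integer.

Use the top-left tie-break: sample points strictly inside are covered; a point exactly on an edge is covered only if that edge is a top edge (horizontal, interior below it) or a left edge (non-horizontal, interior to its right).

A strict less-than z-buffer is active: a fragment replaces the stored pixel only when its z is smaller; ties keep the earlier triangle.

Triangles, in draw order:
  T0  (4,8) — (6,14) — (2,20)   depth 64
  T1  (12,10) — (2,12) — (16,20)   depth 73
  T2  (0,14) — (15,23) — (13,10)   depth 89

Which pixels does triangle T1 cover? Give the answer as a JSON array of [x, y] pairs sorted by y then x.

T0:
  2·area = 36
  edge (4, 8)→(6, 14): d=(2,6) right/bottom  bias=-1
  edge (6, 14)→(2, 20): d=(-4,6) right/bottom  bias=-1
  edge (2, 20)→(4, 8): d=(2,-12) top-left  bias=+0
    (1,2)@(3, 5): e=[0,54,-18] → ·  [on edge]
    (2,5)@(5, 11): e=[0,18,18] → ·  [on edge]
    (2,6)@(5, 13): e=[4,10,22] → #
    (3,6)@(7, 13): e=[-8,-2,46] → ·
    (1,7)@(3, 15): e=[20,14,2] → #
    (3,7)@(7, 15): e=[-4,-10,50] → ·
    (1,8)@(3, 17): e=[24,6,6] → #
    (2,8)@(5, 17): e=[12,-6,30] → ·
    (3,8)@(7, 17): e=[0,-18,54] → ·  [on edge]
    (1,9)@(3, 19): e=[28,-2,10] → ·
    (4,11)@(9, 23): e=[0,-54,90] → ·  [on edge]
  covered (4 px):
    · · · · · · · · ·
    · · · · · · · · ·
    · · · · · · · · ·
    · · · · · · · · ·
    · · · · · · · · ·
    · · · · · · · · ·
    · · # · · · · · ·
    · # # · · · · · ·
    · # · · · · · · ·
    · · · · · · · · ·
    · · · · · · · · ·
    · · · · · · · · ·
T1:
  2·area = 108  (B↔C swapped to make it positive)
  edge (12, 10)→(16, 20): d=(4,10) right/bottom  bias=-1
  edge (16, 20)→(2, 12): d=(-14,-8) top-left  bias=+0
  edge (2, 12)→(12, 10): d=(10,-2) top-left  bias=+0
    (8,4)@(17, 9): e=[-54,162,0] → ·  [on edge]
    (3,5)@(7, 11): e=[54,54,0] → #  [on edge]
    (4,5)@(9, 11): e=[34,70,4] → #
    (5,5)@(11, 11): e=[14,86,8] → #
    (6,5)@(13, 11): e=[-6,102,12] → ·
    (2,6)@(5, 13): e=[82,10,16] → #
    (6,6)@(13, 13): e=[2,74,32] → #
    (7,6)@(15, 13): e=[-18,90,36] → ·
    (2,7)@(5, 15): e=[90,-18,36] → ·
    (3,7)@(7, 15): e=[70,-2,40] → ·
    (4,7)@(9, 15): e=[50,14,44] → #
    (7,7)@(15, 15): e=[-10,62,56] → ·
  covered (14 px):
    · · · · · · · · ·
    · · · · · · · · ·
    · · · · · · · · ·
    · · · · · · · · ·
    · · · · · · · · ·
    · · · # # # · · ·
    · · # # # # # · ·
    · · · · # # # · ·
    · · · · · # # · ·
    · · · · · · · # ·
    · · · · · · · · ·
    · · · · · · · · ·
T2:
  2·area = 177  (B↔C swapped to make it positive)
  edge (0, 14)→(13, 10): d=(13,-4) top-left  bias=+0
  edge (13, 10)→(15, 23): d=(2,13) right/bottom  bias=-1
  edge (15, 23)→(0, 14): d=(-15,-9) top-left  bias=+0
    (5,5)@(11, 11): e=[5,28,144] → #
    (6,5)@(13, 11): e=[13,2,162] → #
    (7,5)@(15, 11): e=[21,-24,180] → ·
    (2,6)@(5, 13): e=[7,110,60] → #
    (3,6)@(7, 13): e=[15,84,78] → #
    (4,6)@(9, 13): e=[23,58,96] → #
    (7,6)@(15, 13): e=[47,-20,150] → ·
    (1,7)@(3, 15): e=[25,140,12] → #
    (7,7)@(15, 15): e=[73,-16,120] → ·
    (1,8)@(3, 17): e=[51,144,-18] → ·
    (2,8)@(5, 17): e=[59,118,0] → #  [on edge]
    (7,8)@(15, 17): e=[99,-12,90] → ·
    (7,11)@(15, 23): e=[177,0,0] → ·  [on edge]
  covered (22 px):
    · · · · · · · · ·
    · · · · · · · · ·
    · · · · · · · · ·
    · · · · · · · · ·
    · · · · · · · · ·
    · · · · · # # · ·
    · · # # # # # · ·
    · # # # # # # · ·
    · · # # # # # · ·
    · · · · # # # · ·
    · · · · · · # · ·
    · · · · · · · · ·

Final: [[3,5],[4,5],[5,5],[2,6],[3,6],[4,6],[5,6],[6,6],[4,7],[5,7],[6,7],[5,8],[6,8],[7,9]]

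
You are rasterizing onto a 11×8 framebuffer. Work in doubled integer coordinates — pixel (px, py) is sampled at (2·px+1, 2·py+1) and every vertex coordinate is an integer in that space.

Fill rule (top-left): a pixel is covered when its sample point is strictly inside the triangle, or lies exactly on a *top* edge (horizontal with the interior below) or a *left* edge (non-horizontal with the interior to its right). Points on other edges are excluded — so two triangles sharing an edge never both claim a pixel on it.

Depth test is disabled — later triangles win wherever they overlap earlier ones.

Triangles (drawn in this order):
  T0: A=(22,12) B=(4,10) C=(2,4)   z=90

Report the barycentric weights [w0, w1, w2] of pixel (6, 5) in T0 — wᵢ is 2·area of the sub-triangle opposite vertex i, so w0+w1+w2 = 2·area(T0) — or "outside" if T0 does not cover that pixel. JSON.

T0:
  2·area = 104
  edge (22, 12)→(4, 10): d=(-18,-2) top-left  bias=+0
  edge (4, 10)→(2, 4): d=(-2,-6) top-left  bias=+0
  edge (2, 4)→(22, 12): d=(20,8) right/bottom  bias=-1
    (0,0)@(1, 1): e=[156,0,-52] → ·  [on edge]
    (1,2)@(3, 5): e=[88,4,12] → █
    (2,2)@(5, 5): e=[92,16,-4] → ·
    (1,3)@(3, 7): e=[52,0,52] → █  [on edge]
    (2,3)@(5, 7): e=[56,12,36] → █
    (3,3)@(7, 7): e=[60,24,20] → █
    (4,3)@(9, 7): e=[64,36,4] → █
    (5,3)@(11, 7): e=[68,48,-12] → ·
    (1,4)@(3, 9): e=[16,-4,92] → ·
    (2,4)@(5, 9): e=[20,8,76] → █
    (5,4)@(11, 9): e=[32,44,28] → █
    (6,4)@(13, 9): e=[36,56,12] → █
    (6,5)@(13, 11): e=[0,52,52] → █  [on edge]
    (2,6)@(5, 13): e=[-52,0,156] → ·  [on edge]
  covered (14 px):
    · · · · · · · · · · ·
    · · · · · · · · · · ·
    · █ · · · · · · · · ·
    · █ █ █ █ · · · · · ·
    · · █ █ █ █ █ · · · ·
    · · · · · · █ █ █ █ ·
    · · · · · · · · · · ·
    · · · · · · · · · · ·

Result: [52,52,0]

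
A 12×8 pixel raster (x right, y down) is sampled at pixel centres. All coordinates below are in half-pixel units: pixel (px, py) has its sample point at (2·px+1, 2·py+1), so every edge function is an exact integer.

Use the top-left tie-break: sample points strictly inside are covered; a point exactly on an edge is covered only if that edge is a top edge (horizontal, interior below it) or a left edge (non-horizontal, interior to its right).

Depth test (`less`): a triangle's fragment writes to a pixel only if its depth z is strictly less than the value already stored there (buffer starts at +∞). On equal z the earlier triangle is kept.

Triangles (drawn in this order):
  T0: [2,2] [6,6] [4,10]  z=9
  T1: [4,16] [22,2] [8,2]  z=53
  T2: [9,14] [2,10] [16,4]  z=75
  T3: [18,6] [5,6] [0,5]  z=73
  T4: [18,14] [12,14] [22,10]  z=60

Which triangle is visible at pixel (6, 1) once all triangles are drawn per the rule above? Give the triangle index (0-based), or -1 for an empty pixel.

T0:
  2·area = 24
  edge (2, 2)→(6, 6): d=(4,4) right/bottom  bias=-1
  edge (6, 6)→(4, 10): d=(-2,4) right/bottom  bias=-1
  edge (4, 10)→(2, 2): d=(-2,-8) top-left  bias=+0
    (0,0)@(1, 1): e=[0,30,-6] → ·  [on edge]
    (1,1)@(3, 3): e=[0,18,6] → ·  [on edge]
    (1,2)@(3, 5): e=[8,14,2] → █
    (2,2)@(5, 5): e=[0,6,18] → ·  [on edge]
    (1,3)@(3, 7): e=[16,10,-2] → ·
    (2,3)@(5, 7): e=[8,2,14] → █
    (3,3)@(7, 7): e=[0,-6,30] → ·  [on edge]
    (2,4)@(5, 9): e=[16,-2,10] → ·
    (4,4)@(9, 9): e=[0,-18,42] → ·  [on edge]
    (5,5)@(11, 11): e=[0,-30,54] → ·  [on edge]
    (6,6)@(13, 13): e=[0,-42,66] → ·  [on edge]
    (7,7)@(15, 15): e=[0,-54,78] → ·  [on edge]
  covered (2 px):
    · · · · · · · · · · · ·
    · · · · · · · · · · · ·
    · █ · · · · · · · · · ·
    · · █ · · · · · · · · ·
    · · · · · · · · · · · ·
    · · · · · · · · · · · ·
    · · · · · · · · · · · ·
    · · · · · · · · · · · ·
T1:
  2·area = 196  (B↔C swapped to make it positive)
  edge (4, 16)→(8, 2): d=(4,-14) top-left  bias=+0
  edge (8, 2)→(22, 2): d=(14,0) top-left  bias=+0
  edge (22, 2)→(4, 16): d=(-18,14) right/bottom  bias=-1
    (4,1)@(9, 3): e=[18,14,164] → █
    (5,1)@(11, 3): e=[46,14,136] → █
    (6,1)@(13, 3): e=[74,14,108] → █
    (7,1)@(15, 3): e=[102,14,80] → █
    (8,1)@(17, 3): e=[130,14,52] → █
    (9,1)@(19, 3): e=[158,14,24] → █
    (10,1)@(21, 3): e=[186,14,-4] → ·
    (4,2)@(9, 5): e=[26,42,128] → █
    (9,2)@(19, 5): e=[166,42,-12] → ·
    (3,3)@(7, 7): e=[6,70,120] → █
    (8,3)@(17, 7): e=[146,70,-20] → ·
    (3,4)@(7, 9): e=[14,98,84] → █
    (6,4)@(13, 9): e=[98,98,0] → ·  [on edge]
  covered (24 px):
    · · · · · · · · · · · ·
    · · · · █ █ █ █ █ █ · ·
    · · · · █ █ █ █ █ · · ·
    · · · █ █ █ █ █ · · · ·
    · · · █ █ █ · · · · · ·
    · · · █ █ · · · · · · ·
    · · █ █ · · · · · · · ·
    · · █ · · · · · · · · ·
T2:
  2·area = 98
  edge (9, 14)→(2, 10): d=(-7,-4) top-left  bias=+0
  edge (2, 10)→(16, 4): d=(14,-6) top-left  bias=+0
  edge (16, 4)→(9, 14): d=(-7,10) right/bottom  bias=-1
    (11,0)@(23, 1): e=[147,0,-49] → ·  [on edge]
    (7,2)@(15, 5): e=[87,8,3] → █
    (8,2)@(17, 5): e=[95,20,-17] → ·
    (4,3)@(9, 7): e=[49,0,49] → █  [on edge]
    (5,3)@(11, 7): e=[57,12,29] → █
    (6,3)@(13, 7): e=[65,24,9] → █
    (7,3)@(15, 7): e=[73,36,-11] → ·
    (2,4)@(5, 9): e=[19,4,75] → █
    (3,4)@(7, 9): e=[27,16,55] → █
    (6,4)@(13, 9): e=[51,52,-5] → ·
    (2,5)@(5, 11): e=[5,32,61] → █
    (6,5)@(13, 11): e=[37,80,-19] → ·
  covered (13 px):
    · · · · · · · · · · · ·
    · · · · · · · · · · · ·
    · · · · · · · █ · · · ·
    · · · · █ █ █ · · · · ·
    · · █ █ █ █ · · · · · ·
    · · █ █ █ █ · · · · · ·
    · · · · █ · · · · · · ·
    · · · · · · · · · · · ·
T3:
  2·area = 13
  edge (18, 6)→(5, 6): d=(-13,0) right/bottom  bias=-1
  edge (5, 6)→(0, 5): d=(-5,-1) top-left  bias=+0
  edge (0, 5)→(18, 6): d=(18,1) right/bottom  bias=-1
  covered (0 px):
    · · · · · · · · · · · ·
    · · · · · · · · · · · ·
    · · · · · · · · · · · ·
    · · · · · · · · · · · ·
    · · · · · · · · · · · ·
    · · · · · · · · · · · ·
    · · · · · · · · · · · ·
    · · · · · · · · · · · ·
T4:
  2·area = 24
  edge (18, 14)→(12, 14): d=(-6,0) right/bottom  bias=-1
  edge (12, 14)→(22, 10): d=(10,-4) top-left  bias=+0
  edge (22, 10)→(18, 14): d=(-4,4) right/bottom  bias=-1
    (11,4)@(23, 9): e=[30,-6,0] → ·  [on edge]
    (10,5)@(21, 11): e=[18,6,0] → ·  [on edge]
    (7,6)@(15, 13): e=[6,2,16] → █
    (8,6)@(17, 13): e=[6,10,8] → █
    (9,6)@(19, 13): e=[6,18,0] → ·  [on edge]
    (7,7)@(15, 15): e=[-6,22,8] → ·
    (8,7)@(17, 15): e=[-6,30,0] → ·  [on edge]
  covered (2 px):
    · · · · · · · · · · · ·
    · · · · · · · · · · · ·
    · · · · · · · · · · · ·
    · · · · · · · · · · · ·
    · · · · · · · · · · · ·
    · · · · · · · · · · · ·
    · · · · · · · █ █ · · ·
    · · · · · · · · · · · ·

Z-buffer (winner per pixel, '.' = empty):
  . . . . . . . . . . . .
  . . . . 1 1 1 1 1 1 . .
  . 0 . . 1 1 1 1 1 . . .
  . . 0 1 1 1 1 1 . . . .
  . . 2 1 1 1 . . . . . .
  . . 2 1 1 2 . . . . . .
  . . 1 1 2 . . 4 4 . . .
  . . 1 . . . . . . . . .

Answer: 1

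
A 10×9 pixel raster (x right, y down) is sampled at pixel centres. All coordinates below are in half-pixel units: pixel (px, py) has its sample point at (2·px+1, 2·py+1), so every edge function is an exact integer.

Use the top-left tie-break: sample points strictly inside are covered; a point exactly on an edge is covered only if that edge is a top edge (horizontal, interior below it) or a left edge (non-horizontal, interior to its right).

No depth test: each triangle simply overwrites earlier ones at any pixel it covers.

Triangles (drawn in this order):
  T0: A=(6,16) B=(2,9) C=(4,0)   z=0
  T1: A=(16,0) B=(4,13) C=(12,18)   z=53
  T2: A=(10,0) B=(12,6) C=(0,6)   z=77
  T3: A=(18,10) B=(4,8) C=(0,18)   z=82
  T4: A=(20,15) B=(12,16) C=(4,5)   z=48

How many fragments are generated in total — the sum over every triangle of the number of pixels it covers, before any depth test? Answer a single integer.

T0:
  2·area = 50
  edge (6, 16)→(2, 9): d=(-4,-7) top-left  bias=+0
  edge (2, 9)→(4, 0): d=(2,-9) top-left  bias=+0
  edge (4, 0)→(6, 16): d=(2,16) right/bottom  bias=-1
    (1,2)@(3, 5): e=[23,1,26] → X
    (2,2)@(5, 5): e=[37,19,-6] → .
    (1,3)@(3, 7): e=[15,5,30] → X
    (2,3)@(5, 7): e=[29,23,-2] → .
    (1,4)@(3, 9): e=[7,9,34] → X
    (2,4)@(5, 9): e=[21,27,2] → X
    (3,4)@(7, 9): e=[35,45,-30] → .
    (1,5)@(3, 11): e=[-1,13,38] → .
    (2,5)@(5, 11): e=[13,31,6] → X
    (3,5)@(7, 11): e=[27,49,-26] → .
    (2,6)@(5, 13): e=[5,35,10] → X
    (3,6)@(7, 13): e=[19,53,-22] → .
  covered (6 px):
    . . . . . . . . . .
    . . . . . . . . . .
    . X . . . . . . . .
    . X . . . . . . . .
    . X X . . . . . . .
    . . X . . . . . . .
    . . X . . . . . . .
    . . . . . . . . . .
    . . . . . . . . . .
T1:
  2·area = 164  (B↔C swapped to make it positive)
  edge (16, 0)→(12, 18): d=(-4,18) right/bottom  bias=-1
  edge (12, 18)→(4, 13): d=(-8,-5) top-left  bias=+0
  edge (4, 13)→(16, 0): d=(12,-13) top-left  bias=+0
    (7,1)@(15, 3): e=[6,135,23] → X
    (8,1)@(17, 3): e=[-30,145,49] → .
    (6,2)@(13, 5): e=[34,109,21] → X
    (7,2)@(15, 5): e=[-2,119,47] → .
    (5,3)@(11, 7): e=[62,83,19] → X
    (7,3)@(15, 7): e=[-10,103,71] → .
    (4,4)@(9, 9): e=[90,57,17] → X
    (7,4)@(15, 9): e=[-18,87,95] → .
    (3,5)@(7, 11): e=[118,31,15] → X
    (7,5)@(15, 11): e=[-26,71,119] → .
    (2,6)@(5, 13): e=[146,5,13] → X
    (7,6)@(15, 13): e=[-34,55,143] → .
  covered (19 px):
    . . . . . . . . . .
    . . . . . . . X . .
    . . . . . . X . . .
    . . . . . X X . . .
    . . . . X X X . . .
    . . . X X X X . . .
    . . X X X X X . . .
    . . . . X X . . . .
    . . . . . X . . . .
T2:
  2·area = 72
  edge (10, 0)→(12, 6): d=(2,6) right/bottom  bias=-1
  edge (12, 6)→(0, 6): d=(-12,0) right/bottom  bias=-1
  edge (0, 6)→(10, 0): d=(10,-6) top-left  bias=+0
    (4,0)@(9, 1): e=[8,60,4] → X
    (5,0)@(11, 1): e=[-4,60,16] → .
    (2,1)@(5, 3): e=[36,36,0] → X  [on edge]
    (3,1)@(7, 3): e=[24,36,12] → X
    (5,1)@(11, 3): e=[0,36,36] → .  [on edge]
    (1,2)@(3, 5): e=[52,12,8] → X
    (5,2)@(11, 5): e=[4,12,56] → X
    (6,2)@(13, 5): e=[-8,12,68] → .
    (1,3)@(3, 7): e=[56,-12,28] → .
    (2,3)@(5, 7): e=[44,-12,40] → .
    (3,3)@(7, 7): e=[32,-12,52] → .
    (4,3)@(9, 7): e=[20,-12,64] → .
    (6,4)@(13, 9): e=[0,-36,108] → .  [on edge]
    (7,7)@(15, 15): e=[0,-108,180] → .  [on edge]
  covered (9 px):
    . . . . X . . . . .
    . . X X X . . . . .
    . X X X X X . . . .
    . . . . . . . . . .
    . . . . . . . . . .
    . . . . . . . . . .
    . . . . . . . . . .
    . . . . . . . . . .
    . . . . . . . . . .
T3:
  2·area = 148  (B↔C swapped to make it positive)
  edge (18, 10)→(0, 18): d=(-18,8) right/bottom  bias=-1
  edge (0, 18)→(4, 8): d=(4,-10) top-left  bias=+0
  edge (4, 8)→(18, 10): d=(14,2) right/bottom  bias=-1
    (2,4)@(5, 9): e=[122,14,12] → X
    (3,4)@(7, 9): e=[106,34,8] → X
    (4,4)@(9, 9): e=[90,54,4] → X
    (5,4)@(11, 9): e=[74,74,0] → .  [on edge]
    (1,5)@(3, 11): e=[102,2,44] → X
    (5,5)@(11, 11): e=[38,82,28] → X
    (6,5)@(13, 11): e=[22,102,24] → X
    (7,5)@(15, 11): e=[6,122,20] → X
    (8,5)@(17, 11): e=[-10,142,16] → .
    (1,6)@(3, 13): e=[66,10,72] → X
    (6,6)@(13, 13): e=[-14,110,52] → .
    (7,6)@(15, 13): e=[-30,130,48] → .
  covered (18 px):
    . . . . . . . . . .
    . . . . . . . . . .
    . . . . . . . . . .
    . . . . . . . . . .
    . . X X X . . . . .
    . X X X X X X X . .
    . X X X X X . . . .
    . X X . . . . . . .
    X . . . . . . . . .
T4:
  2·area = 96
  edge (20, 15)→(12, 16): d=(-8,1) right/bottom  bias=-1
  edge (12, 16)→(4, 5): d=(-8,-11) top-left  bias=+0
  edge (4, 5)→(20, 15): d=(16,10) right/bottom  bias=-1
    (3,3)@(7, 7): e=[77,17,2] → X
    (4,3)@(9, 7): e=[75,39,-18] → .
    (3,4)@(7, 9): e=[61,1,34] → X
    (4,4)@(9, 9): e=[59,23,14] → X
    (5,4)@(11, 9): e=[57,45,-6] → .
    (3,5)@(7, 11): e=[45,-15,66] → .
    (4,5)@(9, 11): e=[43,7,46] → X
    (5,5)@(11, 11): e=[41,29,26] → X
    (6,5)@(13, 11): e=[39,51,6] → X
    (7,5)@(15, 11): e=[37,73,-14] → .
    (4,6)@(9, 13): e=[27,-9,78] → .
    (5,6)@(11, 13): e=[25,13,58] → X
  covered (13 px):
    . . . . . . . . . .
    . . . . . . . . . .
    . . . . . . . . . .
    . . . X . . . . . .
    . . . X X . . . . .
    . . . . X X X . . .
    . . . . . X X X . .
    . . . . . . X X X X
    . . . . . . . . . .

Final: 65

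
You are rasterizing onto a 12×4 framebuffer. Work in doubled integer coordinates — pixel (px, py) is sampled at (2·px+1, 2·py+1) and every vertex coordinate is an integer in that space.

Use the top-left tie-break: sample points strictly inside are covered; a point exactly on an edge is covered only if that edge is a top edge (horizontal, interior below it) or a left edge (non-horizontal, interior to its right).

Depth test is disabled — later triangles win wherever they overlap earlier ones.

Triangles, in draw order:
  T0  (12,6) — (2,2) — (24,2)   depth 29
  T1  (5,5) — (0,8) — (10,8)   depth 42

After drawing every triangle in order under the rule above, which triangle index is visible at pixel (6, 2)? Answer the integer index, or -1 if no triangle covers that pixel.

T0:
  2·area = 88
  edge (12, 6)→(2, 2): d=(-10,-4) top-left  bias=+0
  edge (2, 2)→(24, 2): d=(22,0) top-left  bias=+0
  edge (24, 2)→(12, 6): d=(-12,4) right/bottom  bias=-1
    (2,1)@(5, 3): e=[2,22,64] → █
    (3,1)@(7, 3): e=[10,22,56] → █
    (4,1)@(9, 3): e=[18,22,48] → █
    (5,1)@(11, 3): e=[26,22,40] → █
    (6,1)@(13, 3): e=[34,22,32] → █
    (7,1)@(15, 3): e=[42,22,24] → █
    (8,1)@(17, 3): e=[50,22,16] → █
    (9,1)@(19, 3): e=[58,22,8] → █
    (10,1)@(21, 3): e=[66,22,0] → ·  [on edge]
    (2,2)@(5, 5): e=[-18,66,40] → ·
    (3,2)@(7, 5): e=[-10,66,32] → ·
    (4,2)@(9, 5): e=[-2,66,24] → ·
    (7,2)@(15, 5): e=[22,66,0] → ·  [on edge]
    (4,3)@(9, 7): e=[-22,110,0] → ·  [on edge]
  covered (10 px):
    · · · · · · · · · · · ·
    · · █ █ █ █ █ █ █ █ · ·
    · · · · · █ █ · · · · ·
    · · · · · · · · · · · ·
T1:
  2·area = 30  (B↔C swapped to make it positive)
  edge (5, 5)→(10, 8): d=(5,3) right/bottom  bias=-1
  edge (10, 8)→(0, 8): d=(-10,0) right/bottom  bias=-1
  edge (0, 8)→(5, 5): d=(5,-3) top-left  bias=+0
    (2,2)@(5, 5): e=[0,30,0] → ·  [on edge]
    (1,3)@(3, 7): e=[16,10,4] → █
    (2,3)@(5, 7): e=[10,10,10] → █
    (3,3)@(7, 7): e=[4,10,16] → █
    (4,3)@(9, 7): e=[-2,10,22] → ·
  covered (3 px):
    · · · · · · · · · · · ·
    · · · · · · · · · · · ·
    · · · · · · · · · · · ·
    · █ █ █ · · · · · · · ·

Z-buffer (winner per pixel, '.' = empty):
  . . . . . . . . . . . .
  . . 0 0 0 0 0 0 0 0 . .
  . . . . . 0 0 . . . . .
  . 1 1 1 . . . . . . . .

Answer: 0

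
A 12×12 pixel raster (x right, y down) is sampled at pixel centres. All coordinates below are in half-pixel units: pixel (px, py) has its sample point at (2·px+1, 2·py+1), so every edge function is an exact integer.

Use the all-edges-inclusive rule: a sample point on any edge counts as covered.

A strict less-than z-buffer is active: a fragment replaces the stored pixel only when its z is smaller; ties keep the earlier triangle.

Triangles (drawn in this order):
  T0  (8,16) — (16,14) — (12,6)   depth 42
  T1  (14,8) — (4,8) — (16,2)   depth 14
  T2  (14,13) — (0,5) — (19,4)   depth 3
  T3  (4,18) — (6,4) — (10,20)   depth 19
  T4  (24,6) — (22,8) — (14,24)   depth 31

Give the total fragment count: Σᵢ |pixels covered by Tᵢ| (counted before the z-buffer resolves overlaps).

T0:
  2·area = 72  (B↔C swapped to make it positive)
  edge (8, 16)→(12, 6): d=(4,-10) inclusive
  edge (12, 6)→(16, 14): d=(4,8) inclusive
  edge (16, 14)→(8, 16): d=(-8,2) inclusive
    (5,4)@(11, 9): e=[2,20,50] → #
    (6,4)@(13, 9): e=[22,4,46] → #
    (7,4)@(15, 9): e=[42,-12,42] → ·
    (5,5)@(11, 11): e=[10,28,34] → #
    (7,5)@(15, 11): e=[50,-4,26] → ·
    (5,6)@(11, 13): e=[18,36,18] → #
    (7,6)@(15, 13): e=[58,4,10] → #
    (8,6)@(17, 13): e=[78,-12,6] → ·
    (4,7)@(9, 15): e=[6,60,6] → #
    (6,7)@(13, 15): e=[46,28,-2] → ·
    (7,7)@(15, 15): e=[66,12,-6] → ·
    (4,8)@(9, 17): e=[14,68,-10] → ·
  covered (9 px):
    · · · · · · · · · · · ·
    · · · · · · · · · · · ·
    · · · · · · · · · · · ·
    · · · · · · · · · · · ·
    · · · · · # # · · · · ·
    · · · · · # # · · · · ·
    · · · · · # # # · · · ·
    · · · · # # · · · · · ·
    · · · · · · · · · · · ·
    · · · · · · · · · · · ·
    · · · · · · · · · · · ·
    · · · · · · · · · · · ·
T1:
  2·area = 60
  edge (14, 8)→(4, 8): d=(-10,0) inclusive
  edge (4, 8)→(16, 2): d=(12,-6) inclusive
  edge (16, 2)→(14, 8): d=(-2,6) inclusive
    (7,1)@(15, 3): e=[50,6,4] → #
    (8,1)@(17, 3): e=[50,18,-8] → ·
    (5,2)@(11, 5): e=[30,6,24] → #
    (6,2)@(13, 5): e=[30,18,12] → #
    (7,2)@(15, 5): e=[30,30,0] → #  [on edge]
    (8,2)@(17, 5): e=[30,42,-12] → ·
    (3,3)@(7, 7): e=[10,6,44] → #
    (4,3)@(9, 7): e=[10,18,32] → #
    (7,3)@(15, 7): e=[10,54,-4] → ·
    (3,4)@(7, 9): e=[-10,30,40] → ·
    (4,4)@(9, 9): e=[-10,42,28] → ·
    (5,4)@(11, 9): e=[-10,54,16] → ·
    (6,5)@(13, 11): e=[-30,90,0] → ·  [on edge]
    (5,8)@(11, 17): e=[-90,150,0] → ·  [on edge]
    (4,11)@(9, 23): e=[-150,210,0] → ·  [on edge]
  covered (8 px):
    · · · · · · · · · · · ·
    · · · · · · · # · · · ·
    · · · · · # # # · · · ·
    · · · # # # # · · · · ·
    · · · · · · · · · · · ·
    · · · · · · · · · · · ·
    · · · · · · · · · · · ·
    · · · · · · · · · · · ·
    · · · · · · · · · · · ·
    · · · · · · · · · · · ·
    · · · · · · · · · · · ·
    · · · · · · · · · · · ·
T2:
  2·area = 166
  edge (14, 13)→(0, 5): d=(-14,-8) inclusive
  edge (0, 5)→(19, 4): d=(19,-1) inclusive
  edge (19, 4)→(14, 13): d=(-5,9) inclusive
    (0,2)@(1, 5): e=[8,1,157] → #
    (1,2)@(3, 5): e=[24,3,139] → #
    (2,2)@(5, 5): e=[40,5,121] → #
    (3,2)@(7, 5): e=[56,7,103] → #
    (4,2)@(9, 5): e=[72,9,85] → #
    (5,2)@(11, 5): e=[88,11,67] → #
    (6,2)@(13, 5): e=[104,13,49] → #
    (7,2)@(15, 5): e=[120,15,31] → #
    (8,2)@(17, 5): e=[136,17,13] → #
    (9,2)@(19, 5): e=[152,19,-5] → ·
    (0,3)@(1, 7): e=[-20,39,147] → ·
    (1,3)@(3, 7): e=[-4,41,129] → ·
    (3,4)@(7, 9): e=[0,83,83] → #  [on edge]
    (10,8)@(21, 17): e=[0,249,-83] → ·  [on edge]
  covered (24 px):
    · · · · · · · · · · · ·
    · · · · · · · · · · · ·
    # # # # # # # # # · · ·
    · · # # # # # # # · · ·
    · · · # # # # # · · · ·
    · · · · · # # # · · · ·
    · · · · · · · · · · · ·
    · · · · · · · · · · · ·
    · · · · · · · · · · · ·
    · · · · · · · · · · · ·
    · · · · · · · · · · · ·
    · · · · · · · · · · · ·
T3:
  2·area = 88
  edge (4, 18)→(6, 4): d=(2,-14) inclusive
  edge (6, 4)→(10, 20): d=(4,16) inclusive
  edge (10, 20)→(4, 18): d=(-6,-2) inclusive
    (3,4)@(7, 9): e=[24,4,60] → #
    (4,4)@(9, 9): e=[52,-28,64] → ·
    (2,5)@(5, 11): e=[0,44,44] → #  [on edge]
    (4,5)@(9, 11): e=[56,-20,52] → ·
    (2,6)@(5, 13): e=[4,52,32] → #
    (4,6)@(9, 13): e=[60,-12,40] → ·
    (2,7)@(5, 15): e=[8,60,20] → #
    (4,7)@(9, 15): e=[64,-4,28] → ·
    (0,8)@(1, 17): e=[-44,132,0] → ·  [on edge]
    (2,8)@(5, 17): e=[12,68,8] → #
    (4,8)@(9, 17): e=[68,4,16] → #
    (5,8)@(11, 17): e=[96,-28,20] → ·
    (3,9)@(7, 19): e=[44,44,0] → #  [on edge]
    (6,10)@(13, 21): e=[132,-44,0] → ·  [on edge]
    (9,11)@(19, 23): e=[220,-132,0] → ·  [on edge]
  covered (12 px):
    · · · · · · · · · · · ·
    · · · · · · · · · · · ·
    · · · · · · · · · · · ·
    · · · · · · · · · · · ·
    · · · # · · · · · · · ·
    · · # # · · · · · · · ·
    · · # # · · · · · · · ·
    · · # # · · · · · · · ·
    · · # # # · · · · · · ·
    · · · # # · · · · · · ·
    · · · · · · · · · · · ·
    · · · · · · · · · · · ·
T4:
  2·area = 16  (B↔C swapped to make it positive)
  edge (24, 6)→(14, 24): d=(-10,18) inclusive
  edge (14, 24)→(22, 8): d=(8,-16) inclusive
  edge (22, 8)→(24, 6): d=(2,-2) inclusive
    (11,3)@(23, 7): e=[8,8,0] → #  [on edge]
    (10,4)@(21, 9): e=[24,-8,0] → ·  [on edge]
    (11,4)@(23, 9): e=[-12,24,4] → ·
    (9,5)@(19, 11): e=[40,-24,0] → ·  [on edge]
    (10,5)@(21, 11): e=[4,8,4] → #
    (11,5)@(23, 11): e=[-32,40,8] → ·
    (8,6)@(17, 13): e=[56,-40,0] → ·  [on edge]
    (10,6)@(21, 13): e=[-16,24,8] → ·
    (7,7)@(15, 15): e=[72,-56,0] → ·  [on edge]
    (9,7)@(19, 15): e=[0,8,8] → #  [on edge]
    (10,7)@(21, 15): e=[-36,40,12] → ·
    (6,8)@(13, 17): e=[88,-72,0] → ·  [on edge]
    (5,9)@(11, 19): e=[104,-88,0] → ·  [on edge]
    (4,10)@(9, 21): e=[120,-104,0] → ·  [on edge]
    (3,11)@(7, 23): e=[136,-120,0] → ·  [on edge]
  covered (3 px):
    · · · · · · · · · · · ·
    · · · · · · · · · · · ·
    · · · · · · · · · · · ·
    · · · · · · · · · · · #
    · · · · · · · · · · · ·
    · · · · · · · · · · # ·
    · · · · · · · · · · · ·
    · · · · · · · · · # · ·
    · · · · · · · · · · · ·
    · · · · · · · · · · · ·
    · · · · · · · · · · · ·
    · · · · · · · · · · · ·

Result: 56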